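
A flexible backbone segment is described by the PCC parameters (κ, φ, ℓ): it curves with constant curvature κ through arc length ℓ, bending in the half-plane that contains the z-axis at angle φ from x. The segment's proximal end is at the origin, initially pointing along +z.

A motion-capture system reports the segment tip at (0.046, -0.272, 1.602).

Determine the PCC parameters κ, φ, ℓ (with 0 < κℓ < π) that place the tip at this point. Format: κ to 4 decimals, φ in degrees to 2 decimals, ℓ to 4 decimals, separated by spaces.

ρ = √(x²+y²) = √(0.046² + -0.272²) = 0.27586
φ = atan2(y, x) mod 360° = atan2(-0.272, 0.046) = 279.5989°
|p|² = ρ² + z² = 0.27586² + 1.602² = 2.64250
κ = 2ρ / |p|² = 2×0.27586 / 2.64250 = 0.20879
θ = 2·atan2(ρ, z) = 2·atan2(0.27586, 1.602) = 0.34105 rad
ℓ = θ/κ = 0.34105/0.20879 = 1.63348

0.2088 279.60 1.6335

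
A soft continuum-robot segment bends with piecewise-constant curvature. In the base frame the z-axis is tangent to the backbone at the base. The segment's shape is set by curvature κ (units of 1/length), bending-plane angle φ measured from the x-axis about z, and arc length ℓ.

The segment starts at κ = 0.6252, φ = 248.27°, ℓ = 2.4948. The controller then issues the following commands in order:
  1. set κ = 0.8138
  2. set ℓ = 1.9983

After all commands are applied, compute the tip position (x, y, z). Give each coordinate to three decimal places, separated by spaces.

initial: κ=0.6252, φ=248.27°, ℓ=2.4948
cmd 1: set κ=0.8138 → (κ,φ,ℓ)=(0.8138,248.27°,2.4948) → tip=(-0.6567,-1.6477,1.1014)
cmd 2: set ℓ=1.9983 → (κ,φ,ℓ)=(0.8138,248.27°,1.9983) → tip=(-0.4801,-1.2047,1.2269)

-0.480 -1.205 1.227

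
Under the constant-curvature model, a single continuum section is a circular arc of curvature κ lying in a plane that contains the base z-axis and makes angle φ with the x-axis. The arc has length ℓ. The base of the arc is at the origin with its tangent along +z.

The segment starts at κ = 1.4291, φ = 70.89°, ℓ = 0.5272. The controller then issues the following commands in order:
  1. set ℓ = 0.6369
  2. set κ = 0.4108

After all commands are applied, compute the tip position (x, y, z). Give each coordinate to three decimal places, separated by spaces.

0.027 0.078 0.630

initial: κ=1.4291, φ=70.89°, ℓ=0.5272
cmd 1: set ℓ=0.6369 → (κ,φ,ℓ)=(1.4291,70.89°,0.6369) → tip=(0.0885,0.2555,0.5525)
cmd 2: set κ=0.4108 → (κ,φ,ℓ)=(0.4108,70.89°,0.6369) → tip=(0.0271,0.0783,0.6297)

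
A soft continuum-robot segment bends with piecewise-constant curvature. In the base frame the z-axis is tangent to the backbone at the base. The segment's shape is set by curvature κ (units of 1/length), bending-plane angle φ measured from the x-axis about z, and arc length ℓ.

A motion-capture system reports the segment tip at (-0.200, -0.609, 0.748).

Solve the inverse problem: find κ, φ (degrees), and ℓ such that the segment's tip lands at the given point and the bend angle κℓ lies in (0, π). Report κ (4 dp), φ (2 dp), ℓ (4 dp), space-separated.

ρ = √(x²+y²) = √(-0.200² + -0.609²) = 0.64100
φ = atan2(y, x) mod 360° = atan2(-0.609, -0.200) = 251.8194°
|p|² = ρ² + z² = 0.64100² + 0.748² = 0.97039
κ = 2ρ / |p|² = 2×0.64100 / 0.97039 = 1.32113
θ = 2·atan2(ρ, z) = 2·atan2(0.64100, 0.748) = 1.41703 rad
ℓ = θ/κ = 1.41703/1.32113 = 1.07260

1.3211 251.82 1.0726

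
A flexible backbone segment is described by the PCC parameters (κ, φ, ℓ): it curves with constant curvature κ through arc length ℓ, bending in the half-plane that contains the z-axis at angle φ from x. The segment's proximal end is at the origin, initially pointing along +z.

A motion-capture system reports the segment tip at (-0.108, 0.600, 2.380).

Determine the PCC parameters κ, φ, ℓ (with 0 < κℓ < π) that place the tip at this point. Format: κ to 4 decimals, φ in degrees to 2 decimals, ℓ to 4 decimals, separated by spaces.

ρ = √(x²+y²) = √(-0.108² + 0.600²) = 0.60964
φ = atan2(y, x) mod 360° = atan2(0.600, -0.108) = 100.2040°
|p|² = ρ² + z² = 0.60964² + 2.380² = 6.03606
κ = 2ρ / |p|² = 2×0.60964 / 6.03606 = 0.20200
θ = 2·atan2(ρ, z) = 2·atan2(0.60964, 2.380) = 0.50152 rad
ℓ = θ/κ = 0.50152/0.20200 = 2.48278

0.2020 100.20 2.4828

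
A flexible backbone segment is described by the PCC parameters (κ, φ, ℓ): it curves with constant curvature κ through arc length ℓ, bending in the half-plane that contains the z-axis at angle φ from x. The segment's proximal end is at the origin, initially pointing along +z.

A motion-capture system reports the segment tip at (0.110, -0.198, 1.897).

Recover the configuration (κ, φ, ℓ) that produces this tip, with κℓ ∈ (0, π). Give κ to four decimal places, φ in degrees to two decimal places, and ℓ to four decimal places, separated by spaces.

ρ = √(x²+y²) = √(0.110² + -0.198²) = 0.22650
φ = atan2(y, x) mod 360° = atan2(-0.198, 0.110) = 299.0546°
|p|² = ρ² + z² = 0.22650² + 1.897² = 3.64991
κ = 2ρ / |p|² = 2×0.22650 / 3.64991 = 0.12411
θ = 2·atan2(ρ, z) = 2·atan2(0.22650, 1.897) = 0.23768 rad
ℓ = θ/κ = 0.23768/0.12411 = 1.91498

0.1241 299.05 1.9150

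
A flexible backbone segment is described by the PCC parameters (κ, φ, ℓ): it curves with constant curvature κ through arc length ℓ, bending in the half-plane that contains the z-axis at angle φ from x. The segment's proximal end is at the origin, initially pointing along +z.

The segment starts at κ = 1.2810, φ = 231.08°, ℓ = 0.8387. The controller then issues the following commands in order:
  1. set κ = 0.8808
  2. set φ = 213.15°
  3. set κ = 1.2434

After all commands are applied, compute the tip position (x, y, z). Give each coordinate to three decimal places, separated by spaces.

-0.334 -0.218 0.695

initial: κ=1.2810, φ=231.08°, ℓ=0.8387
cmd 1: set κ=0.8808 → (κ,φ,ℓ)=(0.8808,231.08°,0.8387) → tip=(-0.1859,-0.2303,0.7645)
cmd 2: set φ=213.15° → (κ,φ,ℓ)=(0.8808,213.15°,0.8387) → tip=(-0.2478,-0.1618,0.7645)
cmd 3: set κ=1.2434 → (κ,φ,ℓ)=(1.2434,213.15°,0.8387) → tip=(-0.3341,-0.2182,0.6947)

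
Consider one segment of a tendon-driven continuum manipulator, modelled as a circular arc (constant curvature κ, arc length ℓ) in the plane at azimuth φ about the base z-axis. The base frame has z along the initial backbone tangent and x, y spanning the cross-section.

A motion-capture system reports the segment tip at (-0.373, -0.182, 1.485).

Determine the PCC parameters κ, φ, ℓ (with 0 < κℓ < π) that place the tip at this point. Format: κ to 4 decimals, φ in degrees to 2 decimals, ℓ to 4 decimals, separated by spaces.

ρ = √(x²+y²) = √(-0.373² + -0.182²) = 0.41503
φ = atan2(y, x) mod 360° = atan2(-0.182, -0.373) = 206.0094°
|p|² = ρ² + z² = 0.41503² + 1.485² = 2.37748
κ = 2ρ / |p|² = 2×0.41503 / 2.37748 = 0.34914
θ = 2·atan2(ρ, z) = 2·atan2(0.41503, 1.485) = 0.54506 rad
ℓ = θ/κ = 0.54506/0.34914 = 1.56116

0.3491 206.01 1.5612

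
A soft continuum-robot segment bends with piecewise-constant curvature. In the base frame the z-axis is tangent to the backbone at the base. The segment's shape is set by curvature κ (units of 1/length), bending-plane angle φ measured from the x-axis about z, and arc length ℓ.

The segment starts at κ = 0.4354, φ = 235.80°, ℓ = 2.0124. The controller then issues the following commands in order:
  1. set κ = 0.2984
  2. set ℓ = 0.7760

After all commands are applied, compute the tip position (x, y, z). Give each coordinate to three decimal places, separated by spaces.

initial: κ=0.4354, φ=235.80°, ℓ=2.0124
cmd 1: set κ=0.2984 → (κ,φ,ℓ)=(0.2984,235.80°,2.0124) → tip=(-0.3295,-0.4849,1.8936)
cmd 2: set ℓ=0.7760 → (κ,φ,ℓ)=(0.2984,235.80°,0.7760) → tip=(-0.0503,-0.0740,0.7691)

-0.050 -0.074 0.769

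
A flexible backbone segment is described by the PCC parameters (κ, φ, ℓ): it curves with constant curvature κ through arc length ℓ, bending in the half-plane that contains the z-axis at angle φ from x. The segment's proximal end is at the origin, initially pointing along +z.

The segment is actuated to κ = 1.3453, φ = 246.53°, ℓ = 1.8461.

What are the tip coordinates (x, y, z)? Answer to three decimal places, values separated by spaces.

θ = κ·ℓ = 1.3453 × 1.8461 = 2.48356 rad
ρ = (1 − cos θ)/κ = (1 − -0.79120)/1.3453 = 1.33145
z = sin θ / κ = 0.61156/1.3453 = 0.45459
x = ρ cos φ = 1.33145 × cos(246.53°) = -0.53027
y = ρ sin φ = 1.33145 × sin(246.53°) = -1.22129

-0.530 -1.221 0.455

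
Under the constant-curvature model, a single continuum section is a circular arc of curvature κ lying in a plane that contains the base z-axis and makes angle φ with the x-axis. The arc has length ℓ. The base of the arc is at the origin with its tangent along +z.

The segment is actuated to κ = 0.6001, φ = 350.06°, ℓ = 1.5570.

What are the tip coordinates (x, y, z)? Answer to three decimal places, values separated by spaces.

θ = κ·ℓ = 0.6001 × 1.5570 = 0.93436 rad
ρ = (1 − cos θ)/κ = (1 − 0.59434)/0.6001 = 0.67599
z = sin θ / κ = 0.80422/0.6001 = 1.34014
x = ρ cos φ = 0.67599 × cos(350.06°) = 0.66585
y = ρ sin φ = 0.67599 × sin(350.06°) = -0.11669

0.666 -0.117 1.340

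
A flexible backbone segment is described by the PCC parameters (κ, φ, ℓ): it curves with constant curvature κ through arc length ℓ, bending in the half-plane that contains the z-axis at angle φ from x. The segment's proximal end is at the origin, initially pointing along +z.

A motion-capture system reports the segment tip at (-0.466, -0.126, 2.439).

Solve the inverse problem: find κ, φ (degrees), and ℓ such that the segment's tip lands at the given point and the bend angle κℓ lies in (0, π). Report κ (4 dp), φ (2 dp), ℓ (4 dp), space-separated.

0.1562 195.13 2.5022

ρ = √(x²+y²) = √(-0.466² + -0.126²) = 0.48273
φ = atan2(y, x) mod 360° = atan2(-0.126, -0.466) = 195.1302°
|p|² = ρ² + z² = 0.48273² + 2.439² = 6.18175
κ = 2ρ / |p|² = 2×0.48273 / 6.18175 = 0.15618
θ = 2·atan2(ρ, z) = 2·atan2(0.48273, 2.439) = 0.39080 rad
ℓ = θ/κ = 0.39080/0.15618 = 2.50221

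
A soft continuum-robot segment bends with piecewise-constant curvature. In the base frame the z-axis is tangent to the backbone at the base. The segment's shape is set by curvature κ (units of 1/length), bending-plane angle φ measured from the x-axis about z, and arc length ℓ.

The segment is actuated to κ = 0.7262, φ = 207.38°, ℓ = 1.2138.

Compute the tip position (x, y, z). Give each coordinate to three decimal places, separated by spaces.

θ = κ·ℓ = 0.7262 × 1.2138 = 0.88146 rad
ρ = (1 − cos θ)/κ = (1 − 0.63602)/0.7262 = 0.50121
z = sin θ / κ = 0.77167/0.7262 = 1.06261
x = ρ cos φ = 0.50121 × cos(207.38°) = -0.44506
y = ρ sin φ = 0.50121 × sin(207.38°) = -0.23050

-0.445 -0.230 1.063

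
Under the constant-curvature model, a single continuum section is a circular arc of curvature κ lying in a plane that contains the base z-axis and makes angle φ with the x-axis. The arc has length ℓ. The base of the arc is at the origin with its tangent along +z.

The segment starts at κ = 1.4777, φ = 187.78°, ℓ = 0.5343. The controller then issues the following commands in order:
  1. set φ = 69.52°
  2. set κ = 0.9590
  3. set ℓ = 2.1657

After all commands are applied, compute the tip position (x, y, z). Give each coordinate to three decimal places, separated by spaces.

0.542 1.450 0.912

initial: κ=1.4777, φ=187.78°, ℓ=0.5343
cmd 1: set φ=69.52° → (κ,φ,ℓ)=(1.4777,69.52°,0.5343) → tip=(0.0700,0.1875,0.4805)
cmd 2: set κ=0.9590 → (κ,φ,ℓ)=(0.9590,69.52°,0.5343) → tip=(0.0469,0.1255,0.5112)
cmd 3: set ℓ=2.1657 → (κ,φ,ℓ)=(0.9590,69.52°,2.1657) → tip=(0.5417,1.4504,0.9120)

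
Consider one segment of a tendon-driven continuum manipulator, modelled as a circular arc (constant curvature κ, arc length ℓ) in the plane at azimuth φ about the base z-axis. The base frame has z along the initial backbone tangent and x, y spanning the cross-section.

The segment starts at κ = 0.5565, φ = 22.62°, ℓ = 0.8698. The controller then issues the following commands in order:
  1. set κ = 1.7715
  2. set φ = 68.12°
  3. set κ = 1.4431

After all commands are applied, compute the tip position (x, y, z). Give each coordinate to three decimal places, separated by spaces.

initial: κ=0.5565, φ=22.62°, ℓ=0.8698
cmd 1: set κ=1.7715 → (κ,φ,ℓ)=(1.7715,22.62°,0.8698) → tip=(0.5055,0.2106,0.5642)
cmd 2: set φ=68.12° → (κ,φ,ℓ)=(1.7715,68.12°,0.8698) → tip=(0.2041,0.5081,0.5642)
cmd 3: set κ=1.4431 → (κ,φ,ℓ)=(1.4431,68.12°,0.8698) → tip=(0.1781,0.4435,0.6587)

0.178 0.443 0.659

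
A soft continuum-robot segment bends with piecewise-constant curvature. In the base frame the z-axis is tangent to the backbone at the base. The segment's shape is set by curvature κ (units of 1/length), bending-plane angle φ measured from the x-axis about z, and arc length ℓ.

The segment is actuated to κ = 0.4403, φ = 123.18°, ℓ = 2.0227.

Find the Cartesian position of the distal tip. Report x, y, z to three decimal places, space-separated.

θ = κ·ℓ = 0.4403 × 2.0227 = 0.89059 rad
ρ = (1 − cos θ)/κ = (1 − 0.62895)/0.4403 = 0.84272
z = sin θ / κ = 0.77745/0.4403 = 1.76572
x = ρ cos φ = 0.84272 × cos(123.18°) = -0.46120
y = ρ sin φ = 0.84272 × sin(123.18°) = 0.70532

-0.461 0.705 1.766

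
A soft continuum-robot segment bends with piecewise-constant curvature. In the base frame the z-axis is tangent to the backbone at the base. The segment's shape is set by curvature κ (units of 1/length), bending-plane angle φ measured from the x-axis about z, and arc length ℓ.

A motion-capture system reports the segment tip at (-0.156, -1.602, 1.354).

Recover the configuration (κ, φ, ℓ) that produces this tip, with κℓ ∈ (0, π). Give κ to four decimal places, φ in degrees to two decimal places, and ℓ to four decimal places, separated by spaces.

0.7276 264.44 2.3952

ρ = √(x²+y²) = √(-0.156² + -1.602²) = 1.60958
φ = atan2(y, x) mod 360° = atan2(-1.602, -0.156) = 264.4382°
|p|² = ρ² + z² = 1.60958² + 1.354² = 4.42406
κ = 2ρ / |p|² = 2×1.60958 / 4.42406 = 0.72765
θ = 2·atan2(ρ, z) = 2·atan2(1.60958, 1.354) = 1.74285 rad
ℓ = θ/κ = 1.74285/0.72765 = 2.39518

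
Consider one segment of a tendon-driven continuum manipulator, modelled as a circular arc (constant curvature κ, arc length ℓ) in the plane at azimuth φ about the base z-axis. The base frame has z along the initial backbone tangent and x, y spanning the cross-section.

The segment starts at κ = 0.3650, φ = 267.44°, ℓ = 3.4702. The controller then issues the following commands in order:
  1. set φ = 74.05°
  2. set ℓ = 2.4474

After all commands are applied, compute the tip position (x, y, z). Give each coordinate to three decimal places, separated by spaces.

initial: κ=0.3650, φ=267.44°, ℓ=3.4702
cmd 1: set φ=74.05° → (κ,φ,ℓ)=(0.3650,74.05°,3.4702) → tip=(0.5274,1.8453,2.6140)
cmd 2: set ℓ=2.4474 → (κ,φ,ℓ)=(0.3650,74.05°,2.4474) → tip=(0.2809,0.9830,2.1346)

0.281 0.983 2.135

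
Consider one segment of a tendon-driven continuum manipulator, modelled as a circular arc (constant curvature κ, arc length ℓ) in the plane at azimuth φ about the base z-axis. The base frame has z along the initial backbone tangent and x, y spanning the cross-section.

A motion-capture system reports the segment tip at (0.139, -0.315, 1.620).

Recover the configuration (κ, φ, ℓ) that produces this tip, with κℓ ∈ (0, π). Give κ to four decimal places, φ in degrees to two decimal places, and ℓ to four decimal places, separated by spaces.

0.2510 293.81 1.6684

ρ = √(x²+y²) = √(0.139² + -0.315²) = 0.34431
φ = atan2(y, x) mod 360° = atan2(-0.315, 0.139) = 293.8104°
|p|² = ρ² + z² = 0.34431² + 1.620² = 2.74295
κ = 2ρ / |p|² = 2×0.34431 / 2.74295 = 0.25105
θ = 2·atan2(ρ, z) = 2·atan2(0.34431, 1.620) = 0.41884 rad
ℓ = θ/κ = 0.41884/0.25105 = 1.66835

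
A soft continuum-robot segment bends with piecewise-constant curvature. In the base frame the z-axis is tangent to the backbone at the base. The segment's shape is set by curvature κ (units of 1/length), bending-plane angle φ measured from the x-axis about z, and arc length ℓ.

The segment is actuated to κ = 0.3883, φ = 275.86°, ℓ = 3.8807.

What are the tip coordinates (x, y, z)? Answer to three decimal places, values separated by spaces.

0.246 -2.398 2.570

θ = κ·ℓ = 0.3883 × 3.8807 = 1.50688 rad
ρ = (1 − cos θ)/κ = (1 − 0.06388)/0.3883 = 2.41082
z = sin θ / κ = 0.99796/0.3883 = 2.57007
x = ρ cos φ = 2.41082 × cos(275.86°) = 0.24614
y = ρ sin φ = 2.41082 × sin(275.86°) = -2.39823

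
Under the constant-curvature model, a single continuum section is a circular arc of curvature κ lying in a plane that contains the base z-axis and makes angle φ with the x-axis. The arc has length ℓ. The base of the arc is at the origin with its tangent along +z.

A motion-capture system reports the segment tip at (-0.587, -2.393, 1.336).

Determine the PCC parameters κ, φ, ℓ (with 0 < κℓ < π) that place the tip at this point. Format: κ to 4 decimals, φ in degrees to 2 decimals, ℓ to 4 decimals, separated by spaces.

ρ = √(x²+y²) = √(-0.587² + -2.393²) = 2.46394
φ = atan2(y, x) mod 360° = atan2(-2.393, -0.587) = 256.2176°
|p|² = ρ² + z² = 2.46394² + 1.336² = 7.85591
κ = 2ρ / |p|² = 2×2.46394 / 7.85591 = 0.62728
θ = 2·atan2(ρ, z) = 2·atan2(2.46394, 1.336) = 2.14789 rad
ℓ = θ/κ = 2.14789/0.62728 = 3.42411

0.6273 256.22 3.4241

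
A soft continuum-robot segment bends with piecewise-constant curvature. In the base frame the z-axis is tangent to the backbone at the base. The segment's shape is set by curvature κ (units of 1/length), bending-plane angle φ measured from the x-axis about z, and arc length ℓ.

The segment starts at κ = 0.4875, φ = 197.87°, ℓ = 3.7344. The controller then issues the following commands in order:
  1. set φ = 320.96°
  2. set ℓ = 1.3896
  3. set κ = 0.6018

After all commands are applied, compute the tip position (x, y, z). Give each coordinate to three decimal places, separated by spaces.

initial: κ=0.4875, φ=197.87°, ℓ=3.7344
cmd 1: set φ=320.96° → (κ,φ,ℓ)=(0.4875,320.96°,3.7344) → tip=(1.9870,-1.6113,1.9877)
cmd 2: set ℓ=1.3896 → (κ,φ,ℓ)=(0.4875,320.96°,1.3896) → tip=(0.3518,-0.2853,1.2857)
cmd 3: set κ=0.6018 → (κ,φ,ℓ)=(0.6018,320.96°,1.3896) → tip=(0.4256,-0.3451,1.2332)

0.426 -0.345 1.233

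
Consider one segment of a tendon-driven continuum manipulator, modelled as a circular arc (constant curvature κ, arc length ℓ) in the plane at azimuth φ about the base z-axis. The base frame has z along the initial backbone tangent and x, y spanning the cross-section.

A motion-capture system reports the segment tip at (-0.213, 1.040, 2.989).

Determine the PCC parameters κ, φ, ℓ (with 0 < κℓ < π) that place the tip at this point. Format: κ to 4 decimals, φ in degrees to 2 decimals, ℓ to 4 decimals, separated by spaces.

ρ = √(x²+y²) = √(-0.213² + 1.040²) = 1.06159
φ = atan2(y, x) mod 360° = atan2(1.040, -0.213) = 101.5746°
|p|² = ρ² + z² = 1.06159² + 2.989² = 10.06109
κ = 2ρ / |p|² = 2×1.06159 / 10.06109 = 0.21103
θ = 2·atan2(ρ, z) = 2·atan2(1.06159, 2.989) = 0.68254 rad
ℓ = θ/κ = 0.68254/0.21103 = 3.23434

0.2110 101.57 3.2343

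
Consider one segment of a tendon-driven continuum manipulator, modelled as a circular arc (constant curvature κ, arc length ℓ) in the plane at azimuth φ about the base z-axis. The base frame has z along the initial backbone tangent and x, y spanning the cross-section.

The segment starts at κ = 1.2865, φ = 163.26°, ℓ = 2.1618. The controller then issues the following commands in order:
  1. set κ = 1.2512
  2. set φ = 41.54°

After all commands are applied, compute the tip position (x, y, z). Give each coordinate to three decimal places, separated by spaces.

initial: κ=1.2865, φ=163.26°, ℓ=2.1618
cmd 1: set κ=1.2512 → (κ,φ,ℓ)=(1.2512,163.26°,2.1618) → tip=(-1.4589,0.4388,0.3381)
cmd 2: set φ=41.54° → (κ,φ,ℓ)=(1.2512,41.54°,2.1618) → tip=(1.1403,1.0103,0.3381)

1.140 1.010 0.338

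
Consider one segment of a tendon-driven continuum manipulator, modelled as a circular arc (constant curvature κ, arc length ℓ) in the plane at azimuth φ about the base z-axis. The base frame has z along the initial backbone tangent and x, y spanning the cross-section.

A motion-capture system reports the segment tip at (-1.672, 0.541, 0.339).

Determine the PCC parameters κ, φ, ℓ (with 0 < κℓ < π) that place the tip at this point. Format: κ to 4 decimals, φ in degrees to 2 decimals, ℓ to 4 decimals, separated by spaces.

1.0972 162.07 2.5158

ρ = √(x²+y²) = √(-1.672² + 0.541²) = 1.75735
φ = atan2(y, x) mod 360° = atan2(0.541, -1.672) = 162.0703°
|p|² = ρ² + z² = 1.75735² + 0.339² = 3.20319
κ = 2ρ / |p|² = 2×1.75735 / 3.20319 = 1.09725
θ = 2·atan2(ρ, z) = 2·atan2(1.75735, 0.339) = 2.76047 rad
ℓ = θ/κ = 2.76047/1.09725 = 2.51581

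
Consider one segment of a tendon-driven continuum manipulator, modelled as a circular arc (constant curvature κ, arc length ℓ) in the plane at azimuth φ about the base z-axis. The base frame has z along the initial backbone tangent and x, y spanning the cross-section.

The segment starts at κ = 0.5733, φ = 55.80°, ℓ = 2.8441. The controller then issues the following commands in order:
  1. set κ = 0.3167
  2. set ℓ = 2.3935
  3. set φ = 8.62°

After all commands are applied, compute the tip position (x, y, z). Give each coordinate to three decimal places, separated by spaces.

initial: κ=0.5733, φ=55.80°, ℓ=2.8441
cmd 1: set κ=0.3167 → (κ,φ,ℓ)=(0.3167,55.80°,2.8441) → tip=(0.6726,0.9897,2.4748)
cmd 2: set ℓ=2.3935 → (κ,φ,ℓ)=(0.3167,55.80°,2.3935) → tip=(0.4859,0.7151,2.1708)
cmd 3: set φ=8.62° → (κ,φ,ℓ)=(0.3167,8.62°,2.3935) → tip=(0.8548,0.1296,2.1708)

0.855 0.130 2.171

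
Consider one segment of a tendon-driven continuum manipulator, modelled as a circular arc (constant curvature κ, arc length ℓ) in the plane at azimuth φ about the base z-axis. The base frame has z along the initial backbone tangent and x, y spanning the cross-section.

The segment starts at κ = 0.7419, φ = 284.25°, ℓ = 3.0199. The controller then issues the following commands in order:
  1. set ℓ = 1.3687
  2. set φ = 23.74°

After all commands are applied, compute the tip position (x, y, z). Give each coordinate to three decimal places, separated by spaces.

0.583 0.257 1.145

initial: κ=0.7419, φ=284.25°, ℓ=3.0199
cmd 1: set ℓ=1.3687 → (κ,φ,ℓ)=(0.7419,284.25°,1.3687) → tip=(0.1569,-0.6176,1.1453)
cmd 2: set φ=23.74° → (κ,φ,ℓ)=(0.7419,23.74°,1.3687) → tip=(0.5833,0.2565,1.1453)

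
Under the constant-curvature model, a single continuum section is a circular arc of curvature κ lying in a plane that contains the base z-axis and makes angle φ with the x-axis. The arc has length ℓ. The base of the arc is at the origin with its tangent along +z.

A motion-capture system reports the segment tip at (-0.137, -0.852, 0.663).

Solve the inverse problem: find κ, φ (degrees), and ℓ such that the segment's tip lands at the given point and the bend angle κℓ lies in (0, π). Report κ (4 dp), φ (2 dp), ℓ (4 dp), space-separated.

1.4574 260.87 1.2566

ρ = √(x²+y²) = √(-0.137² + -0.852²) = 0.86294
φ = atan2(y, x) mod 360° = atan2(-0.852, -0.137) = 260.8651°
|p|² = ρ² + z² = 0.86294² + 0.663² = 1.18424
κ = 2ρ / |p|² = 2×0.86294 / 1.18424 = 1.45738
θ = 2·atan2(ρ, z) = 2·atan2(0.86294, 0.663) = 1.83137 rad
ℓ = θ/κ = 1.83137/1.45738 = 1.25662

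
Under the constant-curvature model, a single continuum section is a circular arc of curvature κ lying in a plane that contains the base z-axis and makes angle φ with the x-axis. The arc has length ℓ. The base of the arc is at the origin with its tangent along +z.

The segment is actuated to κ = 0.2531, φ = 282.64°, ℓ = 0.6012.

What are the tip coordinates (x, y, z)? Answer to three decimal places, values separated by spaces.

θ = κ·ℓ = 0.2531 × 0.6012 = 0.15216 rad
ρ = (1 − cos θ)/κ = (1 − 0.98845)/0.2531 = 0.04565
z = sin θ / κ = 0.15158/0.2531 = 0.59888
x = ρ cos φ = 0.04565 × cos(282.64°) = 0.00999
y = ρ sin φ = 0.04565 × sin(282.64°) = -0.04455

0.010 -0.045 0.599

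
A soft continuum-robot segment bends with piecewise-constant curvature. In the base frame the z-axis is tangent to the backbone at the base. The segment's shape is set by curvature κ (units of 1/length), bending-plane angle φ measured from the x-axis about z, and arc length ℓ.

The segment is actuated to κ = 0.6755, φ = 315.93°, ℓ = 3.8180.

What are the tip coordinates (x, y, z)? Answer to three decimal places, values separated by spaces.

θ = κ·ℓ = 0.6755 × 3.8180 = 2.57906 rad
ρ = (1 − cos θ)/κ = (1 − -0.84591)/0.6755 = 2.73265
z = sin θ / κ = 0.53333/0.6755 = 0.78954
x = ρ cos φ = 2.73265 × cos(315.93°) = 1.96338
y = ρ sin φ = 2.73265 × sin(315.93°) = -1.90066

1.963 -1.901 0.790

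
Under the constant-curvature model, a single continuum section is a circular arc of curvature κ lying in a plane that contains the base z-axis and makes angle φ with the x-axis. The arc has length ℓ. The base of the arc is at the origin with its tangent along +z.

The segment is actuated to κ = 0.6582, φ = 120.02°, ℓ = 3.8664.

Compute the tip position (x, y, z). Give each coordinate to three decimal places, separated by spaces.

θ = κ·ℓ = 0.6582 × 3.8664 = 2.54486 rad
ρ = (1 − cos θ)/κ = (1 − -0.82718)/0.6582 = 2.77602
z = sin θ / κ = 0.56194/0.6582 = 0.85375
x = ρ cos φ = 2.77602 × cos(120.02°) = -1.38885
y = ρ sin φ = 2.77602 × sin(120.02°) = 2.40362

-1.389 2.404 0.854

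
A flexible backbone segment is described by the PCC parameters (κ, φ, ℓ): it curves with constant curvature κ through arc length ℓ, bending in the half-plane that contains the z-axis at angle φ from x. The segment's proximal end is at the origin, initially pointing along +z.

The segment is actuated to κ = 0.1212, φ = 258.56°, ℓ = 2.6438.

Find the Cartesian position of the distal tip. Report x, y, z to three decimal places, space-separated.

-0.083 -0.412 2.599

θ = κ·ℓ = 0.1212 × 2.6438 = 0.32043 rad
ρ = (1 − cos θ)/κ = (1 − 0.94910)/0.1212 = 0.41996
z = sin θ / κ = 0.31497/0.1212 = 2.59879
x = ρ cos φ = 0.41996 × cos(258.56°) = -0.08330
y = ρ sin φ = 0.41996 × sin(258.56°) = -0.41162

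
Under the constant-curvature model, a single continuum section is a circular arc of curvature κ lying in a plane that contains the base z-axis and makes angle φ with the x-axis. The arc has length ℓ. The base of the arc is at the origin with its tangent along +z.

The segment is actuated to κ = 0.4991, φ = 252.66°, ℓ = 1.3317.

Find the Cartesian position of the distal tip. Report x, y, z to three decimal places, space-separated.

θ = κ·ℓ = 0.4991 × 1.3317 = 0.66465 rad
ρ = (1 − cos θ)/κ = (1 − 0.78713)/0.4991 = 0.42650
z = sin θ / κ = 0.61678/0.4991 = 1.23579
x = ρ cos φ = 0.42650 × cos(252.66°) = -0.12712
y = ρ sin φ = 0.42650 × sin(252.66°) = -0.40712

-0.127 -0.407 1.236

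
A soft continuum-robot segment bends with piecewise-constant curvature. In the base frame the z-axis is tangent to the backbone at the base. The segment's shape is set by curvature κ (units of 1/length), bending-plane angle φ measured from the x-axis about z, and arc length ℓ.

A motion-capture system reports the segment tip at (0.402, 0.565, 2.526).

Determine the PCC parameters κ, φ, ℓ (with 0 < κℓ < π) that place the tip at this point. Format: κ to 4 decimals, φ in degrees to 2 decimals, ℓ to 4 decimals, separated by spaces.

ρ = √(x²+y²) = √(0.402² + 0.565²) = 0.69342
φ = atan2(y, x) mod 360° = atan2(0.565, 0.402) = 54.5680°
|p|² = ρ² + z² = 0.69342² + 2.526² = 6.86150
κ = 2ρ / |p|² = 2×0.69342 / 6.86150 = 0.20212
θ = 2·atan2(ρ, z) = 2·atan2(0.69342, 2.526) = 0.53583 rad
ℓ = θ/κ = 0.53583/0.20212 = 2.65105

0.2021 54.57 2.6510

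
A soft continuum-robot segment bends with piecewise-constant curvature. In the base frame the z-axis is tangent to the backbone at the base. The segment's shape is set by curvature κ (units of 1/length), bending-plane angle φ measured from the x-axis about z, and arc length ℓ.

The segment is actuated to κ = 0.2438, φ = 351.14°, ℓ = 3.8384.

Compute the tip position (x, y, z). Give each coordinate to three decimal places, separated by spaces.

θ = κ·ℓ = 0.2438 × 3.8384 = 0.93580 rad
ρ = (1 − cos θ)/κ = (1 − 0.59317)/0.2438 = 1.66869
z = sin θ / κ = 0.80508/0.2438 = 3.30219
x = ρ cos φ = 1.66869 × cos(351.14°) = 1.64878
y = ρ sin φ = 1.66869 × sin(351.14°) = -0.25701

1.649 -0.257 3.302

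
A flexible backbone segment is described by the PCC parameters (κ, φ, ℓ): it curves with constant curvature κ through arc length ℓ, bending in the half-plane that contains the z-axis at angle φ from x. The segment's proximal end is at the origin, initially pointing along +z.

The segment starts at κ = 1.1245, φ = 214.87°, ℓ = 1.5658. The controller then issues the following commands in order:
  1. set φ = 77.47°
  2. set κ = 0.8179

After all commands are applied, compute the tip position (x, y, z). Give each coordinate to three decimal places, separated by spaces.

0.189 0.852 1.172

initial: κ=1.1245, φ=214.87°, ℓ=1.5658
cmd 1: set φ=77.47° → (κ,φ,ℓ)=(1.1245,77.47°,1.5658) → tip=(0.2294,1.0320,0.8733)
cmd 2: set κ=0.8179 → (κ,φ,ℓ)=(0.8179,77.47°,1.5658) → tip=(0.1894,0.8521,1.1715)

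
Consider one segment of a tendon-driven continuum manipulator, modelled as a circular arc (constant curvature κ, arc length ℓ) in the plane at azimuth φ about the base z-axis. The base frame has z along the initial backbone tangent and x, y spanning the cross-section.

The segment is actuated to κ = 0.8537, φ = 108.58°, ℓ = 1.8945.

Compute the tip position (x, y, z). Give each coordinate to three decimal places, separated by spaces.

-0.391 1.162 1.170

θ = κ·ℓ = 0.8537 × 1.8945 = 1.61733 rad
ρ = (1 − cos θ)/κ = (1 − -0.04652)/0.8537 = 1.22587
z = sin θ / κ = 0.99892/0.8537 = 1.17010
x = ρ cos φ = 1.22587 × cos(108.58°) = -0.39060
y = ρ sin φ = 1.22587 × sin(108.58°) = 1.16197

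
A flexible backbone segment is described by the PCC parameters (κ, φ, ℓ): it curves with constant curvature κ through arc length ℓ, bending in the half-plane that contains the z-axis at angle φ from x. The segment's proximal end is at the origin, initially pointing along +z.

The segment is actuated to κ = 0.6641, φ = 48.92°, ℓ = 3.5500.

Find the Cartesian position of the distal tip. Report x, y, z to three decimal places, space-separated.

θ = κ·ℓ = 0.6641 × 3.5500 = 2.35756 rad
ρ = (1 − cos θ)/κ = (1 − -0.70807)/0.6641 = 2.57200
z = sin θ / κ = 0.70614/0.6641 = 1.06331
x = ρ cos φ = 2.57200 × cos(48.92°) = 1.69010
y = ρ sin φ = 2.57200 × sin(48.92°) = 1.93876

1.690 1.939 1.063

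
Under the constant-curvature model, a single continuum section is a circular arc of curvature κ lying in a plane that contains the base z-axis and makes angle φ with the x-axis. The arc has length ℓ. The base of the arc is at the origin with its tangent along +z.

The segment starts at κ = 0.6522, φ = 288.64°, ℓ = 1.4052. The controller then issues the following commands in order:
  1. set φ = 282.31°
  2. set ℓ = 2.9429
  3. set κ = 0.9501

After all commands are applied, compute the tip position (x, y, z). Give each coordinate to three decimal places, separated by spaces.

0.436 -1.996 0.356

initial: κ=0.6522, φ=288.64°, ℓ=1.4052
cmd 1: set φ=282.31° → (κ,φ,ℓ)=(0.6522,282.31°,1.4052) → tip=(0.1279,-0.5863,1.2166)
cmd 2: set ℓ=2.9429 → (κ,φ,ℓ)=(0.6522,282.31°,2.9429) → tip=(0.4385,-2.0097,1.4411)
cmd 3: set κ=0.9501 → (κ,φ,ℓ)=(0.9501,282.31°,2.9429) → tip=(0.4355,-1.9959,0.3565)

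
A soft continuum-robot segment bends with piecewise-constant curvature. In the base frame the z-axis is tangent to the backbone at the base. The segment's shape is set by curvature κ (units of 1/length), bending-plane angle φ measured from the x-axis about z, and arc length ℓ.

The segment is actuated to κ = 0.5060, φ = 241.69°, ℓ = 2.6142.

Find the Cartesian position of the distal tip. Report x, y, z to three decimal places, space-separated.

-0.707 -1.313 1.916

θ = κ·ℓ = 0.5060 × 2.6142 = 1.32279 rad
ρ = (1 − cos θ)/κ = (1 − 0.24548)/0.5060 = 1.49115
z = sin θ / κ = 0.96940/0.5060 = 1.91582
x = ρ cos φ = 1.49115 × cos(241.69°) = -0.70717
y = ρ sin φ = 1.49115 × sin(241.69°) = -1.31280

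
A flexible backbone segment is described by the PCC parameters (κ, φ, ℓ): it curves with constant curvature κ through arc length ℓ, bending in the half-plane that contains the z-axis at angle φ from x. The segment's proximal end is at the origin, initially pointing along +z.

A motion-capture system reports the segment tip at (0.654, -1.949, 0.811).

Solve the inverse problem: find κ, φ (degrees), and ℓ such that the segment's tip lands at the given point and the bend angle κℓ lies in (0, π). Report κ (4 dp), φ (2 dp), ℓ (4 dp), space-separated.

ρ = √(x²+y²) = √(0.654² + -1.949²) = 2.05580
φ = atan2(y, x) mod 360° = atan2(-1.949, 0.654) = 288.5495°
|p|² = ρ² + z² = 2.05580² + 0.811² = 4.88404
κ = 2ρ / |p|² = 2×2.05580 / 4.88404 = 0.84184
θ = 2·atan2(ρ, z) = 2·atan2(2.05580, 0.811) = 2.39009 rad
ℓ = θ/κ = 2.39009/0.84184 = 2.83911

0.8418 288.55 2.8391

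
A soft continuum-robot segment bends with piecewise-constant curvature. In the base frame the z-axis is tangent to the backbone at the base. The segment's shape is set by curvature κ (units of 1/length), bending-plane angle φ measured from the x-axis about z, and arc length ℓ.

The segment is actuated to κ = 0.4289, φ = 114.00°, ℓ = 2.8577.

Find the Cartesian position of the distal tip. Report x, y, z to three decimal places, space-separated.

-0.627 1.409 2.194

θ = κ·ℓ = 0.4289 × 2.8577 = 1.22567 rad
ρ = (1 − cos θ)/κ = (1 − 0.33832)/0.4289 = 1.54274
z = sin θ / κ = 0.94103/0.4289 = 2.19406
x = ρ cos φ = 1.54274 × cos(114.00°) = -0.62749
y = ρ sin φ = 1.54274 × sin(114.00°) = 1.40937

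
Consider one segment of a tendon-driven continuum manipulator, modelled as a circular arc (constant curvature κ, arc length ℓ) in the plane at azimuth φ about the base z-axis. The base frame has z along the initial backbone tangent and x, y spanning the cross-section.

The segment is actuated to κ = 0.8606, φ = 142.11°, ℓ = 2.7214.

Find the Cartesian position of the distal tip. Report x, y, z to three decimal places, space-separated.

θ = κ·ℓ = 0.8606 × 2.7214 = 2.34204 rad
ρ = (1 − cos θ)/κ = (1 − -0.69703)/0.8606 = 1.97191
z = sin θ / κ = 0.71705/0.8606 = 0.83319
x = ρ cos φ = 1.97191 × cos(142.11°) = -1.55621
y = ρ sin φ = 1.97191 × sin(142.11°) = 1.21104

-1.556 1.211 0.833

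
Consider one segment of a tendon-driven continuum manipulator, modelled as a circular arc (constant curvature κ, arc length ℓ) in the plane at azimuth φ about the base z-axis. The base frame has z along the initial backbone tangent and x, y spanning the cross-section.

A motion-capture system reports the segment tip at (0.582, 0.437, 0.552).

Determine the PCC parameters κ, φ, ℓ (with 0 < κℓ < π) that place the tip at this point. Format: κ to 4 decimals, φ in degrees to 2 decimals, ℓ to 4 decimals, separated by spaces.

1.7445 36.90 1.0569

ρ = √(x²+y²) = √(0.582² + 0.437²) = 0.72780
φ = atan2(y, x) mod 360° = atan2(0.437, 0.582) = 36.9014°
|p|² = ρ² + z² = 0.72780² + 0.552² = 0.83440
κ = 2ρ / |p|² = 2×0.72780 / 0.83440 = 1.74449
θ = 2·atan2(ρ, z) = 2·atan2(0.72780, 0.552) = 1.84382 rad
ℓ = θ/κ = 1.84382/1.74449 = 1.05694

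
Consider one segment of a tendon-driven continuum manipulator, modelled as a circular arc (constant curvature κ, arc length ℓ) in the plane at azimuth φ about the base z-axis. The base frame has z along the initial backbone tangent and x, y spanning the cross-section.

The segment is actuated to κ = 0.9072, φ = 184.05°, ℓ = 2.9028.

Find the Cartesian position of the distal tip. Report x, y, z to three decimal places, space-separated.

θ = κ·ℓ = 0.9072 × 2.9028 = 2.63342 rad
ρ = (1 − cos θ)/κ = (1 − -0.87364)/0.9072 = 2.06529
z = sin θ / κ = 0.48658/0.9072 = 0.53636
x = ρ cos φ = 2.06529 × cos(184.05°) = -2.06014
y = ρ sin φ = 2.06529 × sin(184.05°) = -0.14587

-2.060 -0.146 0.536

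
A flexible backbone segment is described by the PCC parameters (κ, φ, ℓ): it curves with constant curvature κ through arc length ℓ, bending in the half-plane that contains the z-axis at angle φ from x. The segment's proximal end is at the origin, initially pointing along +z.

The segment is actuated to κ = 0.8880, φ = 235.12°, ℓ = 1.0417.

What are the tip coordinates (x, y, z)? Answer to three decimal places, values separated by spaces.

-0.256 -0.368 0.899

θ = κ·ℓ = 0.8880 × 1.0417 = 0.92503 rad
ρ = (1 − cos θ)/κ = (1 − 0.60181)/0.8880 = 0.44841
z = sin θ / κ = 0.79864/0.8880 = 0.89937
x = ρ cos φ = 0.44841 × cos(235.12°) = -0.25643
y = ρ sin φ = 0.44841 × sin(235.12°) = -0.36785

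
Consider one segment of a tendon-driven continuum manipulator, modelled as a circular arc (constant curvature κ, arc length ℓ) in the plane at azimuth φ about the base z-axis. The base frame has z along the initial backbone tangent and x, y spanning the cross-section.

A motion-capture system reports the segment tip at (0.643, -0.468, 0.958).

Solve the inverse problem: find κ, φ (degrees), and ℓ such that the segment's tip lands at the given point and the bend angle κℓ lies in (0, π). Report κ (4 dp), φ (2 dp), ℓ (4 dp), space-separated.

1.0260 323.95 1.3506

ρ = √(x²+y²) = √(0.643² + -0.468²) = 0.79528
φ = atan2(y, x) mod 360° = atan2(-0.468, 0.643) = 323.9514°
|p|² = ρ² + z² = 0.79528² + 0.958² = 1.55024
κ = 2ρ / |p|² = 2×0.79528 / 1.55024 = 1.02601
θ = 2·atan2(ρ, z) = 2·atan2(0.79528, 0.958) = 1.38571 rad
ℓ = θ/κ = 1.38571/1.02601 = 1.35058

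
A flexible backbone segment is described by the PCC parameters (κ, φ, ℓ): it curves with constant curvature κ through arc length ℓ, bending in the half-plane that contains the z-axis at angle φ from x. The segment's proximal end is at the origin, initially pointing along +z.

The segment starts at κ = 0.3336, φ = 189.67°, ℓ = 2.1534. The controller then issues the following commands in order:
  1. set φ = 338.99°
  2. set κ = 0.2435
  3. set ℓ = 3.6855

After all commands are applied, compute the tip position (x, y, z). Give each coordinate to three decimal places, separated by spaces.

1.443 -0.554 3.210

initial: κ=0.3336, φ=189.67°, ℓ=2.1534
cmd 1: set φ=338.99° → (κ,φ,ℓ)=(0.3336,338.99°,2.1534) → tip=(0.6915,-0.2656,1.9729)
cmd 2: set κ=0.2435 → (κ,φ,ℓ)=(0.2435,338.99°,2.1534) → tip=(0.5151,-0.1978,2.0561)
cmd 3: set ℓ=3.6855 → (κ,φ,ℓ)=(0.2435,338.99°,3.6855) → tip=(1.4429,-0.5542,3.2103)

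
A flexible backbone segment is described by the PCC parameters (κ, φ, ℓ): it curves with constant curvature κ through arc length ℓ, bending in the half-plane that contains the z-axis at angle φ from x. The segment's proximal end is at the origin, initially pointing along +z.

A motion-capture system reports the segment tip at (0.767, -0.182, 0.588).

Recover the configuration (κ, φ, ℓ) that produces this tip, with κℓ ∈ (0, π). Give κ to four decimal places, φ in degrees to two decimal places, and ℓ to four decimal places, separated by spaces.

1.6301 346.65 1.1409

ρ = √(x²+y²) = √(0.767² + -0.182²) = 0.78830
φ = atan2(y, x) mod 360° = atan2(-0.182, 0.767) = 346.6513°
|p|² = ρ² + z² = 0.78830² + 0.588² = 0.96716
κ = 2ρ / |p|² = 2×0.78830 / 0.96716 = 1.63013
θ = 2·atan2(ρ, z) = 2·atan2(0.78830, 0.588) = 1.85983 rad
ℓ = θ/κ = 1.85983/1.63013 = 1.14091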